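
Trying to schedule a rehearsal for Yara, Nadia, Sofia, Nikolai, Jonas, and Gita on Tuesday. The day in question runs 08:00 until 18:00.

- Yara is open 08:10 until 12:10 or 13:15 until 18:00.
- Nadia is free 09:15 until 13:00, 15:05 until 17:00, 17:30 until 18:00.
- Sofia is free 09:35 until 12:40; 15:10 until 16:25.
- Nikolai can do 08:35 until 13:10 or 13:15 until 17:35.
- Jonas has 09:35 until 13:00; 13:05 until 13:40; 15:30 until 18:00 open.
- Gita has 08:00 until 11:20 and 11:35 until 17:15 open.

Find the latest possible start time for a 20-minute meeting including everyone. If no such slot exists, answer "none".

16:05

Yara ∩ Nadia: 09:15-12:10, 15:05-17:00, 17:30-18:00.
Yara ∩ Nadia ∩ Sofia: 09:35-12:10, 15:10-16:25.
Yara ∩ Nadia ∩ Sofia ∩ Nikolai: 09:35-12:10, 15:10-16:25.
Yara ∩ Nadia ∩ Sofia ∩ Nikolai ∩ Jonas: 09:35-12:10, 15:30-16:25.
Yara ∩ Nadia ∩ Sofia ∩ Nikolai ∩ Jonas ∩ Gita: 09:35-11:20, 11:35-12:10, 15:30-16:25.
Those are the intersection windows.
The last common window of at least 20 minutes is 15:30-16:25; a 20-minute meeting can start as late as 16:05 and still end by 16:25.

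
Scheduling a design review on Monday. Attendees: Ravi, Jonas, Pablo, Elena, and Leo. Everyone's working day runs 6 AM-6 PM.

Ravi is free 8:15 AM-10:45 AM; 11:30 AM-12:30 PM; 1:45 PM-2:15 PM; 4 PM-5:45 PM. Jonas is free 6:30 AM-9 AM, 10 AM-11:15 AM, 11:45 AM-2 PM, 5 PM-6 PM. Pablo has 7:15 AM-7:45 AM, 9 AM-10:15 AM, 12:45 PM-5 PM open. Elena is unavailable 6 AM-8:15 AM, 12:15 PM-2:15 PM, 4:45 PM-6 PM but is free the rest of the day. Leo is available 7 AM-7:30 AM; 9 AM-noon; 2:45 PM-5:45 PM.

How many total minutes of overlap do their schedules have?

Ravi free: 08:15-10:45, 11:30-12:30, 13:45-14:15, 16:00-17:45.
Jonas free: 06:30-09:00, 10:00-11:15, 11:45-14:00, 17:00-18:00.
Pablo free: 07:15-07:45, 09:00-10:15, 12:45-17:00.
Elena free: 08:15-12:15, 14:15-16:45 (invert busy blocks within the working day).
Leo free: 07:00-07:30, 09:00-12:00, 14:45-17:45.
Ravi ∩ Jonas: 08:15-09:00, 10:00-10:45, 11:45-12:30, 13:45-14:00, 17:00-17:45.
Ravi ∩ Jonas ∩ Pablo: 10:00-10:15, 13:45-14:00.
Ravi ∩ Jonas ∩ Pablo ∩ Elena: 10:00-10:15.
Ravi ∩ Jonas ∩ Pablo ∩ Elena ∩ Leo: 10:00-10:15.
That's a single block of 15 minutes.

15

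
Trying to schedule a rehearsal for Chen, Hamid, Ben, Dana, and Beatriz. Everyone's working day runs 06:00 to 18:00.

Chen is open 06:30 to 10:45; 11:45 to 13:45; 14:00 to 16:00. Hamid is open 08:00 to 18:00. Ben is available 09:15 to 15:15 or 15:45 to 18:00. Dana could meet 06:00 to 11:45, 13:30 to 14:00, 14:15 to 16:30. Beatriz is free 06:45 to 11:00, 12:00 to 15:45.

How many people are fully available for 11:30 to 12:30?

Hamid and Ben can make the full 11:30-12:30 slot — that's 2.

2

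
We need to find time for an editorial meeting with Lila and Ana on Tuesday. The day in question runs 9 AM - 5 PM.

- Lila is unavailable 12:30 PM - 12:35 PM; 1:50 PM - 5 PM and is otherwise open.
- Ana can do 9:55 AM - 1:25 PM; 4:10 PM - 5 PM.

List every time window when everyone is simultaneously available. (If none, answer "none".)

09:55-12:30, 12:35-13:25

Lila free: 09:00-12:30, 12:35-13:50 (invert busy blocks within the working day).
Ana free: 09:55-13:25, 16:10-17:00.
Lila ∩ Ana: 09:55-12:30, 12:35-13:25.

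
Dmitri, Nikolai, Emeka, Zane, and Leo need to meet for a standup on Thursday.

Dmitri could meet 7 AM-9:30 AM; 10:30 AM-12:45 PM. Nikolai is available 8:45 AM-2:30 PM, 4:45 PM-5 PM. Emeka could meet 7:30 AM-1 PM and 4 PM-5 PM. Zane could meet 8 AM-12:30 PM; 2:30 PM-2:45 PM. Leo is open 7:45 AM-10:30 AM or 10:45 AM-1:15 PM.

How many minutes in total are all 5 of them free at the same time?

Dmitri ∩ Nikolai: 08:45-09:30, 10:30-12:45.
Dmitri ∩ Nikolai ∩ Emeka: 08:45-09:30, 10:30-12:45.
Dmitri ∩ Nikolai ∩ Emeka ∩ Zane: 08:45-09:30, 10:30-12:30.
Dmitri ∩ Nikolai ∩ Emeka ∩ Zane ∩ Leo: 08:45-09:30, 10:45-12:30.
So the common availability across everyone is 08:45-09:30, 10:45-12:30.
Summing the common windows: 45 + 105 = 150 minutes.

150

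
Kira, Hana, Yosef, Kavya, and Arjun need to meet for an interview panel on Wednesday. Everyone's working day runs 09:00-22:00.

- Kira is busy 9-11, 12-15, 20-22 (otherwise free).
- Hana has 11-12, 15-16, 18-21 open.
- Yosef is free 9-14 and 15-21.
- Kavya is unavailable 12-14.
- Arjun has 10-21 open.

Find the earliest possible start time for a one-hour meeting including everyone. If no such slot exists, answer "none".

11:00

Kira free: 11:00-12:00, 15:00-20:00 (invert busy blocks within the working day).
Hana free: 11:00-12:00, 15:00-16:00, 18:00-21:00.
Yosef free: 09:00-14:00, 15:00-21:00.
Kavya free: 09:00-12:00, 14:00-22:00 (invert busy blocks within the working day).
Arjun free: 10:00-21:00.
Kira ∩ Hana: 11:00-12:00, 15:00-16:00, 18:00-20:00.
Kira ∩ Hana ∩ Yosef: 11:00-12:00, 15:00-16:00, 18:00-20:00.
Kira ∩ Hana ∩ Yosef ∩ Kavya: 11:00-12:00, 15:00-16:00, 18:00-20:00.
Kira ∩ Hana ∩ Yosef ∩ Kavya ∩ Arjun: 11:00-12:00, 15:00-16:00, 18:00-20:00.
The first common window of at least 60 minutes is 11:00-12:00, so the earliest start is 11:00.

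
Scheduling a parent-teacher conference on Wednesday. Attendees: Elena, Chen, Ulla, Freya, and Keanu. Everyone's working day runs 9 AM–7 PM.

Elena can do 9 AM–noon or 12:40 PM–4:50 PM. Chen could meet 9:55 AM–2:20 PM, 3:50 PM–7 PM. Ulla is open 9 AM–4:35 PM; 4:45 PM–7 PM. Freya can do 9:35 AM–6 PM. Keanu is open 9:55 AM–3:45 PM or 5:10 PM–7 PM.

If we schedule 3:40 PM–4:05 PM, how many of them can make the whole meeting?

3

Elena, Ulla, and Freya can make the full 15:40-16:05 slot — that's 3.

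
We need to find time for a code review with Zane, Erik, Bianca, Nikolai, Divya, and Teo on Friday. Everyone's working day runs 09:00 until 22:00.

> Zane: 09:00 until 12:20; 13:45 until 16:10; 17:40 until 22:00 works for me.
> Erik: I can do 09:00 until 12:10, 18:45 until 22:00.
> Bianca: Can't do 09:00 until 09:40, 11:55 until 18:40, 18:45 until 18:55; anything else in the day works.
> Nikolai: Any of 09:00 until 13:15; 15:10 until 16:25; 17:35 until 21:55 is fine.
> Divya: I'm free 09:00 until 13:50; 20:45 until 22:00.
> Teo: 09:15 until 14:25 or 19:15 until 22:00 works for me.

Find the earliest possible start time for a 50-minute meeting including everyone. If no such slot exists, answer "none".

Zane free: 09:00-12:20, 13:45-16:10, 17:40-22:00.
Erik free: 09:00-12:10, 18:45-22:00.
Bianca free: 09:40-11:55, 18:40-18:45, 18:55-22:00 (invert busy blocks within the working day).
Nikolai free: 09:00-13:15, 15:10-16:25, 17:35-21:55.
Divya free: 09:00-13:50, 20:45-22:00.
Teo free: 09:15-14:25, 19:15-22:00.
Zane ∩ Erik: 09:00-12:10, 18:45-22:00.
Zane ∩ Erik ∩ Bianca: 09:40-11:55, 18:55-22:00.
Zane ∩ Erik ∩ Bianca ∩ Nikolai: 09:40-11:55, 18:55-21:55.
Zane ∩ Erik ∩ Bianca ∩ Nikolai ∩ Divya: 09:40-11:55, 20:45-21:55.
Zane ∩ Erik ∩ Bianca ∩ Nikolai ∩ Divya ∩ Teo: 09:40-11:55, 20:45-21:55.
The first common window of at least 50 minutes is 09:40-11:55, so the earliest start is 09:40.

09:40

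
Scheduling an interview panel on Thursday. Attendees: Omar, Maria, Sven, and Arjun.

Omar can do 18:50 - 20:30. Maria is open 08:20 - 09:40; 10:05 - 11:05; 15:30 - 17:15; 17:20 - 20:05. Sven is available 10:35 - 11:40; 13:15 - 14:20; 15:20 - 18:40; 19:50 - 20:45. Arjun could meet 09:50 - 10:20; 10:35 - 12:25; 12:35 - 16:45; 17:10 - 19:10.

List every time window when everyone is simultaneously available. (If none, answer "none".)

Omar ∩ Maria: 18:50-20:05.
Omar ∩ Maria ∩ Sven: 19:50-20:05.
Omar ∩ Maria ∩ Sven ∩ Arjun: ∅.
There is no time when everyone is free.

none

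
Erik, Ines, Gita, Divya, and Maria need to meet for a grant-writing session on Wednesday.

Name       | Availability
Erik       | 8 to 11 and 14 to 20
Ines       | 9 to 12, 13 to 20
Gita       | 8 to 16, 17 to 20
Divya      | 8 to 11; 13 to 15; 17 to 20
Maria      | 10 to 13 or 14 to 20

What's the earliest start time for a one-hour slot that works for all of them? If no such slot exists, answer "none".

Erik ∩ Ines: 09:00-11:00, 14:00-20:00.
Erik ∩ Ines ∩ Gita: 09:00-11:00, 14:00-16:00, 17:00-20:00.
Erik ∩ Ines ∩ Gita ∩ Divya: 09:00-11:00, 14:00-15:00, 17:00-20:00.
Erik ∩ Ines ∩ Gita ∩ Divya ∩ Maria: 10:00-11:00, 14:00-15:00, 17:00-20:00.
Those are the intersection windows.
The first common window of at least 60 minutes is 10:00-11:00, so the earliest start is 10:00.

10:00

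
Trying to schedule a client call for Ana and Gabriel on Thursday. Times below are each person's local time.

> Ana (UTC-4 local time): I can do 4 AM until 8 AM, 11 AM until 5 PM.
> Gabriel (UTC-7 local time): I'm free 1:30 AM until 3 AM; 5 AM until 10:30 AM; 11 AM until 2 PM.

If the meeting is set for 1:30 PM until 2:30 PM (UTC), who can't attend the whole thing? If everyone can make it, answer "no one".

Ana in UTC: 08:00-12:00, 15:00-21:00 (add 4h to convert from UTC-4).
Gabriel in UTC: 08:30-10:00, 12:00-17:30, 18:00-21:00 (add 7h to convert from UTC-7).
Ana: not fully free for 13:30-14:30. Gabriel: free for 13:30-14:30.

Ana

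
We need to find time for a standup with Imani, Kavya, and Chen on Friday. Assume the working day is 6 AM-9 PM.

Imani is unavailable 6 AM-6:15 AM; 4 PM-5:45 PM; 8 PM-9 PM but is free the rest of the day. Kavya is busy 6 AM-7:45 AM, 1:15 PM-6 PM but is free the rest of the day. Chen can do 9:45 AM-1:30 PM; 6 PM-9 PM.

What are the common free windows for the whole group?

09:45-13:15, 18:00-20:00

Imani free: 06:15-16:00, 17:45-20:00 (invert busy blocks within the working day).
Kavya free: 07:45-13:15, 18:00-21:00 (invert busy blocks within the working day).
Chen free: 09:45-13:30, 18:00-21:00.
Imani ∩ Kavya: 07:45-13:15, 18:00-20:00.
Imani ∩ Kavya ∩ Chen: 09:45-13:15, 18:00-20:00.
Those are the intersection windows.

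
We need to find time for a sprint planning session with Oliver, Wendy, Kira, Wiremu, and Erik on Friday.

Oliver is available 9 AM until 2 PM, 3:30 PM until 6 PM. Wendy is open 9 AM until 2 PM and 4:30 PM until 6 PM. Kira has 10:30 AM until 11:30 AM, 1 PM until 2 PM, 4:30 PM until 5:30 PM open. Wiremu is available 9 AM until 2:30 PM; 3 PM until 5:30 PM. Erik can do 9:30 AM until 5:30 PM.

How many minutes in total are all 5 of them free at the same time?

180

Oliver ∩ Wendy: 09:00-14:00, 16:30-18:00.
Oliver ∩ Wendy ∩ Kira: 10:30-11:30, 13:00-14:00, 16:30-17:30.
Oliver ∩ Wendy ∩ Kira ∩ Wiremu: 10:30-11:30, 13:00-14:00, 16:30-17:30.
Oliver ∩ Wendy ∩ Kira ∩ Wiremu ∩ Erik: 10:30-11:30, 13:00-14:00, 16:30-17:30.
So the common availability across everyone is 10:30-11:30, 13:00-14:00, 16:30-17:30.
Summing the common windows: 60 + 60 + 60 = 180 minutes.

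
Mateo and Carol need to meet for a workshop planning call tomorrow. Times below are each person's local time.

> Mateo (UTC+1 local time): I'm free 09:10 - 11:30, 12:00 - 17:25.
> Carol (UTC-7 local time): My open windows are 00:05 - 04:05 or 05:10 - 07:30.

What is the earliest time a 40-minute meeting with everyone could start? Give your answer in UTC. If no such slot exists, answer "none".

08:10

Mateo in UTC: 08:10-10:30, 11:00-16:25 (subtract 1h to convert from UTC+1).
Carol in UTC: 07:05-11:05, 12:10-14:30 (add 7h to convert from UTC-7).
Mateo ∩ Carol: 08:10-10:30, 11:00-11:05, 12:10-14:30.
The first common window of at least 40 minutes is 08:10-10:30, so the earliest start is 08:10.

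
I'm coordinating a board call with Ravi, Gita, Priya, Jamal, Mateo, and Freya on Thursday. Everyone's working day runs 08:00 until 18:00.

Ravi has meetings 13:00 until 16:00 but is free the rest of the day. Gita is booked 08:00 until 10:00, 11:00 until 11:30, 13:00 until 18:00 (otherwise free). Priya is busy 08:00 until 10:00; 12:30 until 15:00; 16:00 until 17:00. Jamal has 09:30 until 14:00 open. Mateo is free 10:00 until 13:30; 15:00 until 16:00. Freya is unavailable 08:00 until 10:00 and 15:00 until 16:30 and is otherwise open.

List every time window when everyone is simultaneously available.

10:00-11:00, 11:30-12:30

Ravi free: 08:00-13:00, 16:00-18:00 (invert busy blocks within the working day).
Gita free: 10:00-11:00, 11:30-13:00 (invert busy blocks within the working day).
Priya free: 10:00-12:30, 15:00-16:00, 17:00-18:00 (invert busy blocks within the working day).
Jamal free: 09:30-14:00.
Mateo free: 10:00-13:30, 15:00-16:00.
Freya free: 10:00-15:00, 16:30-18:00 (invert busy blocks within the working day).
Ravi ∩ Gita: 10:00-11:00, 11:30-13:00.
Ravi ∩ Gita ∩ Priya: 10:00-11:00, 11:30-12:30.
Ravi ∩ Gita ∩ Priya ∩ Jamal: 10:00-11:00, 11:30-12:30.
Ravi ∩ Gita ∩ Priya ∩ Jamal ∩ Mateo: 10:00-11:00, 11:30-12:30.
Ravi ∩ Gita ∩ Priya ∩ Jamal ∩ Mateo ∩ Freya: 10:00-11:00, 11:30-12:30.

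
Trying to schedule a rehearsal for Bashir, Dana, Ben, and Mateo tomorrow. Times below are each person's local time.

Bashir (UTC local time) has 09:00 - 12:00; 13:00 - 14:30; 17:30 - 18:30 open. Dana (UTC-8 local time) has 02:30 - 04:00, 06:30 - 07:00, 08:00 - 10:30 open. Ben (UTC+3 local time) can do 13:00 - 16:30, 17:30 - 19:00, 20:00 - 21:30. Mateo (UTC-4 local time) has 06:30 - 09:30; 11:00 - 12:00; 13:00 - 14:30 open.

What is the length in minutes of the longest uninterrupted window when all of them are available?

Bashir in UTC: 09:00-12:00, 13:00-14:30, 17:30-18:30.
Dana in UTC: 10:30-12:00, 14:30-15:00, 16:00-18:30 (add 8h to convert from UTC-8).
Ben in UTC: 10:00-13:30, 14:30-16:00, 17:00-18:30 (subtract 3h to convert from UTC+3).
Mateo in UTC: 10:30-13:30, 15:00-16:00, 17:00-18:30 (add 4h to convert from UTC-4).
Bashir ∩ Dana: 10:30-12:00, 17:30-18:30.
Bashir ∩ Dana ∩ Ben: 10:30-12:00, 17:30-18:30.
Bashir ∩ Dana ∩ Ben ∩ Mateo: 10:30-12:00, 17:30-18:30.
Those are the intersection windows.
The longest is 10:30-12:00 at 90 minutes.

90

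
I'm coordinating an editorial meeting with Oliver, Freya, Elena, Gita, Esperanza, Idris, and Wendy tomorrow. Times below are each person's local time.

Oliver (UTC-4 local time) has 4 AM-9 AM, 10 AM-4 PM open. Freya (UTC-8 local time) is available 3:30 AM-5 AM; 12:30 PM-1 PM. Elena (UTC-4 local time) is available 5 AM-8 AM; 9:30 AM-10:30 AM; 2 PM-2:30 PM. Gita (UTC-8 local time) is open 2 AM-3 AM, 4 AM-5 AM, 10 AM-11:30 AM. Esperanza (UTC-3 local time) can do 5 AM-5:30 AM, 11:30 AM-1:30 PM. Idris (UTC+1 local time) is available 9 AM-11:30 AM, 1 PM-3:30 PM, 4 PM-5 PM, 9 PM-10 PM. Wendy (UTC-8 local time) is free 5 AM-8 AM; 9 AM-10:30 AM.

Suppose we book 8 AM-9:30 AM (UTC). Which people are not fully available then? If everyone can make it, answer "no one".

Oliver in UTC: 08:00-13:00, 14:00-20:00 (add 4h to convert from UTC-4).
Freya in UTC: 11:30-13:00, 20:30-21:00 (add 8h to convert from UTC-8).
Elena in UTC: 09:00-12:00, 13:30-14:30, 18:00-18:30 (add 4h to convert from UTC-4).
Gita in UTC: 10:00-11:00, 12:00-13:00, 18:00-19:30 (add 8h to convert from UTC-8).
Esperanza in UTC: 08:00-08:30, 14:30-16:30 (add 3h to convert from UTC-3).
Idris in UTC: 08:00-10:30, 12:00-14:30, 15:00-16:00, 20:00-21:00 (subtract 1h to convert from UTC+1).
Wendy in UTC: 13:00-16:00, 17:00-18:30 (add 8h to convert from UTC-8).
Oliver: free for 08:00-09:30. Freya: not fully free for 08:00-09:30. Elena: not fully free for 08:00-09:30. Gita: not fully free for 08:00-09:30. Esperanza: not fully free for 08:00-09:30. Idris: free for 08:00-09:30. Wendy: not fully free for 08:00-09:30.

Elena, Esperanza, Freya, Gita, Wendy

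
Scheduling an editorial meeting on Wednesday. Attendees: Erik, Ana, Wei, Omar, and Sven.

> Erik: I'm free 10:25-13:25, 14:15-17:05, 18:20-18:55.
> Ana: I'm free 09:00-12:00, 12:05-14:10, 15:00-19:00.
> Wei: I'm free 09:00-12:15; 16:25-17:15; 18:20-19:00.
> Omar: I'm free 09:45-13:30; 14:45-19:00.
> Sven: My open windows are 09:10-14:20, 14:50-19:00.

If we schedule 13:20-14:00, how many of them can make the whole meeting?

Ana and Sven can make the full 13:20-14:00 slot — that's 2.

2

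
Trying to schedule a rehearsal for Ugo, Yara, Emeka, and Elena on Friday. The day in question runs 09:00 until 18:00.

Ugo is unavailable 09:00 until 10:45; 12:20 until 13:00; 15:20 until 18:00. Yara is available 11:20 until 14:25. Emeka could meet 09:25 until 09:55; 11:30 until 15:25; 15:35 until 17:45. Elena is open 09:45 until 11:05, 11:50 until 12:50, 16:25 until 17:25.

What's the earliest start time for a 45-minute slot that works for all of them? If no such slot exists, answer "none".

none

Ugo free: 10:45-12:20, 13:00-15:20 (invert busy blocks within the working day).
Yara free: 11:20-14:25.
Emeka free: 09:25-09:55, 11:30-15:25, 15:35-17:45.
Elena free: 09:45-11:05, 11:50-12:50, 16:25-17:25.
Ugo ∩ Yara: 11:20-12:20, 13:00-14:25.
Ugo ∩ Yara ∩ Emeka: 11:30-12:20, 13:00-14:25.
Ugo ∩ Yara ∩ Emeka ∩ Elena: 11:50-12:20.
Those are the intersection windows.
No common window is at least 45 minutes long.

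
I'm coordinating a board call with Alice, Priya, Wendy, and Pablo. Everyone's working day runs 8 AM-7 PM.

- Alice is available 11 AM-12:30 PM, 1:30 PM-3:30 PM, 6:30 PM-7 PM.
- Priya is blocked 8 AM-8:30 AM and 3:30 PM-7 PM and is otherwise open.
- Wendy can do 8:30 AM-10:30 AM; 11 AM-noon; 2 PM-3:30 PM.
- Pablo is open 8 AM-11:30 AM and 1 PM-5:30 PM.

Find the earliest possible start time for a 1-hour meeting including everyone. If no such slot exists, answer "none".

14:00

Alice free: 11:00-12:30, 13:30-15:30, 18:30-19:00.
Priya free: 08:30-15:30 (invert busy blocks within the working day).
Wendy free: 08:30-10:30, 11:00-12:00, 14:00-15:30.
Pablo free: 08:00-11:30, 13:00-17:30.
Alice ∩ Priya: 11:00-12:30, 13:30-15:30.
Alice ∩ Priya ∩ Wendy: 11:00-12:00, 14:00-15:30.
Alice ∩ Priya ∩ Wendy ∩ Pablo: 11:00-11:30, 14:00-15:30.
The first common window of at least 60 minutes is 14:00-15:30, so the earliest start is 14:00.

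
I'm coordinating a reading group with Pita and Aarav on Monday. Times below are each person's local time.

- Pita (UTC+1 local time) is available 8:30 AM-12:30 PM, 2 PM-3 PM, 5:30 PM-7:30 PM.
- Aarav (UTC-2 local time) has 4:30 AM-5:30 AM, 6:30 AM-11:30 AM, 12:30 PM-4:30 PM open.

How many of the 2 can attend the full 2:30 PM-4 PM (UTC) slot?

Pita in UTC: 07:30-11:30, 13:00-14:00, 16:30-18:30 (subtract 1h to convert from UTC+1).
Aarav in UTC: 06:30-07:30, 08:30-13:30, 14:30-18:30 (add 2h to convert from UTC-2).
Aarav can make the full 14:30-16:00 slot — that's 1.

1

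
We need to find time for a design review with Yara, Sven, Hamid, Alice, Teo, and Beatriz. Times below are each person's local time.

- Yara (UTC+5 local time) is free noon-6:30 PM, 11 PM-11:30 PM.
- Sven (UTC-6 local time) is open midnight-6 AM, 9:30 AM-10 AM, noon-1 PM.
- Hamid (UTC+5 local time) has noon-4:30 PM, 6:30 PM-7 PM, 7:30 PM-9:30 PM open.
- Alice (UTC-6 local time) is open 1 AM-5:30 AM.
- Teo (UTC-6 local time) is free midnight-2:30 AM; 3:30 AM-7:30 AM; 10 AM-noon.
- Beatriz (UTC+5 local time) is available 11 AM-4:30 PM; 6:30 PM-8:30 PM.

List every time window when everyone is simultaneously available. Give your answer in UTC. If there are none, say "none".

Yara in UTC: 07:00-13:30, 18:00-18:30 (subtract 5h to convert from UTC+5).
Sven in UTC: 06:00-12:00, 15:30-16:00, 18:00-19:00 (add 6h to convert from UTC-6).
Hamid in UTC: 07:00-11:30, 13:30-14:00, 14:30-16:30 (subtract 5h to convert from UTC+5).
Alice in UTC: 07:00-11:30 (add 6h to convert from UTC-6).
Teo in UTC: 06:00-08:30, 09:30-13:30, 16:00-18:00 (add 6h to convert from UTC-6).
Beatriz in UTC: 06:00-11:30, 13:30-15:30 (subtract 5h to convert from UTC+5).
Yara ∩ Sven: 07:00-12:00, 18:00-18:30.
Yara ∩ Sven ∩ Hamid: 07:00-11:30.
Yara ∩ Sven ∩ Hamid ∩ Alice: 07:00-11:30.
Yara ∩ Sven ∩ Hamid ∩ Alice ∩ Teo: 07:00-08:30, 09:30-11:30.
Yara ∩ Sven ∩ Hamid ∩ Alice ∩ Teo ∩ Beatriz: 07:00-08:30, 09:30-11:30.
Those are the intersection windows.

07:00-08:30, 09:30-11:30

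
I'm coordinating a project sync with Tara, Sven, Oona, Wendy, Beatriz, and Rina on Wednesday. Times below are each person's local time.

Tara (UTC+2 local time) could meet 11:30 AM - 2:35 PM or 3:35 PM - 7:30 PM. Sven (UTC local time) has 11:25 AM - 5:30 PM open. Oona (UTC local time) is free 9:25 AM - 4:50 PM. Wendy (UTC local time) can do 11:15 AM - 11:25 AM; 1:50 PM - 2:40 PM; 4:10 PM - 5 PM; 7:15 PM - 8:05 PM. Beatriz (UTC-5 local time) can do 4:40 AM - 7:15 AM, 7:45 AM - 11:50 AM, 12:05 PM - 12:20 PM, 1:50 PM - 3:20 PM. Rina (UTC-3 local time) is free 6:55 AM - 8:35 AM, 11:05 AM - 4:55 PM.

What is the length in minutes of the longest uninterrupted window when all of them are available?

40

Tara in UTC: 09:30-12:35, 13:35-17:30 (subtract 2h to convert from UTC+2).
Sven in UTC: 11:25-17:30.
Oona in UTC: 09:25-16:50.
Wendy in UTC: 11:15-11:25, 13:50-14:40, 16:10-17:00, 19:15-20:05.
Beatriz in UTC: 09:40-12:15, 12:45-16:50, 17:05-17:20, 18:50-20:20 (add 5h to convert from UTC-5).
Rina in UTC: 09:55-11:35, 14:05-19:55 (add 3h to convert from UTC-3).
Tara ∩ Sven: 11:25-12:35, 13:35-17:30.
Tara ∩ Sven ∩ Oona: 11:25-12:35, 13:35-16:50.
Tara ∩ Sven ∩ Oona ∩ Wendy: 13:50-14:40, 16:10-16:50.
Tara ∩ Sven ∩ Oona ∩ Wendy ∩ Beatriz: 13:50-14:40, 16:10-16:50.
Tara ∩ Sven ∩ Oona ∩ Wendy ∩ Beatriz ∩ Rina: 14:05-14:40, 16:10-16:50.
Those are the intersection windows.
The longest is 16:10-16:50 at 40 minutes.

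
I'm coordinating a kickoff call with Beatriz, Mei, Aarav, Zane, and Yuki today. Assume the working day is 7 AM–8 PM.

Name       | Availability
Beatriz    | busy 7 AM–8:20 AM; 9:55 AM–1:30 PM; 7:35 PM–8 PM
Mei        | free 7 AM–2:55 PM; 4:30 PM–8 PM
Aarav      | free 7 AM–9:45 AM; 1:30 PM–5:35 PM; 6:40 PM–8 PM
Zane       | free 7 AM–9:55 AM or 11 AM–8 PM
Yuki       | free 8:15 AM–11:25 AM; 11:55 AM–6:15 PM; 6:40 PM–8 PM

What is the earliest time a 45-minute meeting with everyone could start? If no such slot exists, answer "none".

Beatriz free: 08:20-09:55, 13:30-19:35 (invert busy blocks within the working day).
Mei free: 07:00-14:55, 16:30-20:00.
Aarav free: 07:00-09:45, 13:30-17:35, 18:40-20:00.
Zane free: 07:00-09:55, 11:00-20:00.
Yuki free: 08:15-11:25, 11:55-18:15, 18:40-20:00.
Beatriz ∩ Mei: 08:20-09:55, 13:30-14:55, 16:30-19:35.
Beatriz ∩ Mei ∩ Aarav: 08:20-09:45, 13:30-14:55, 16:30-17:35, 18:40-19:35.
Beatriz ∩ Mei ∩ Aarav ∩ Zane: 08:20-09:45, 13:30-14:55, 16:30-17:35, 18:40-19:35.
Beatriz ∩ Mei ∩ Aarav ∩ Zane ∩ Yuki: 08:20-09:45, 13:30-14:55, 16:30-17:35, 18:40-19:35.
The first common window of at least 45 minutes is 08:20-09:45, so the earliest start is 08:20.

08:20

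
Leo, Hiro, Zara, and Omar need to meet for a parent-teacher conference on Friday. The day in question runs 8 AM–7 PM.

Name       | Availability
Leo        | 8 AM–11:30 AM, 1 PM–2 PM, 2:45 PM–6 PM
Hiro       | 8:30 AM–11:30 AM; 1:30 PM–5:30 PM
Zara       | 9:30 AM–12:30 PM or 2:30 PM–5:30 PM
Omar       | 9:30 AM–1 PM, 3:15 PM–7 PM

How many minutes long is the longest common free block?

135

Leo ∩ Hiro: 08:30-11:30, 13:30-14:00, 14:45-17:30.
Leo ∩ Hiro ∩ Zara: 09:30-11:30, 14:45-17:30.
Leo ∩ Hiro ∩ Zara ∩ Omar: 09:30-11:30, 15:15-17:30.
The longest is 15:15-17:30 at 135 minutes.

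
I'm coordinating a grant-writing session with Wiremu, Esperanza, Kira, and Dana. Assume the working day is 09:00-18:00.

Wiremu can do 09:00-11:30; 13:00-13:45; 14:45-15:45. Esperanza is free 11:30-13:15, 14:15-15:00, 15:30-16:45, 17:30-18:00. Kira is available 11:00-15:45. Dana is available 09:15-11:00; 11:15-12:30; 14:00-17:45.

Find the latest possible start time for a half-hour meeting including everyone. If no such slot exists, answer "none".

none

Wiremu ∩ Esperanza: 13:00-13:15, 14:45-15:00, 15:30-15:45.
Wiremu ∩ Esperanza ∩ Kira: 13:00-13:15, 14:45-15:00, 15:30-15:45.
Wiremu ∩ Esperanza ∩ Kira ∩ Dana: 14:45-15:00, 15:30-15:45.
So the common availability across everyone is 14:45-15:00, 15:30-15:45.
No common window is at least 30 minutes long.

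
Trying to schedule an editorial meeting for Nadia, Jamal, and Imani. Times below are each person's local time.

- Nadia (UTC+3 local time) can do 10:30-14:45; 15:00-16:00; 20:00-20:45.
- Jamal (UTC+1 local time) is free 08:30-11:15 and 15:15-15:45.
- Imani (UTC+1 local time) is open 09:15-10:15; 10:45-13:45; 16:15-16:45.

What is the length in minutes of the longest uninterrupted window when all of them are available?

60

Nadia in UTC: 07:30-11:45, 12:00-13:00, 17:00-17:45 (subtract 3h to convert from UTC+3).
Jamal in UTC: 07:30-10:15, 14:15-14:45 (subtract 1h to convert from UTC+1).
Imani in UTC: 08:15-09:15, 09:45-12:45, 15:15-15:45 (subtract 1h to convert from UTC+1).
Nadia ∩ Jamal: 07:30-10:15.
Nadia ∩ Jamal ∩ Imani: 08:15-09:15, 09:45-10:15.
The longest is 08:15-09:15 at 60 minutes.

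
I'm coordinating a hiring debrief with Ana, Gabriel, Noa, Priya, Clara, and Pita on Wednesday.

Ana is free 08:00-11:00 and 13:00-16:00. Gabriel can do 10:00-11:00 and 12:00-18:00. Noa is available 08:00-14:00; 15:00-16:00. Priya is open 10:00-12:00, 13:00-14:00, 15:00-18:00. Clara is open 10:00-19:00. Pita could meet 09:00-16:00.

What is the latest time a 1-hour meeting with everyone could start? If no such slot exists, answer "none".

15:00

Ana ∩ Gabriel: 10:00-11:00, 13:00-16:00.
Ana ∩ Gabriel ∩ Noa: 10:00-11:00, 13:00-14:00, 15:00-16:00.
Ana ∩ Gabriel ∩ Noa ∩ Priya: 10:00-11:00, 13:00-14:00, 15:00-16:00.
Ana ∩ Gabriel ∩ Noa ∩ Priya ∩ Clara: 10:00-11:00, 13:00-14:00, 15:00-16:00.
Ana ∩ Gabriel ∩ Noa ∩ Priya ∩ Clara ∩ Pita: 10:00-11:00, 13:00-14:00, 15:00-16:00.
Those are the intersection windows.
The last common window of at least 60 minutes is 15:00-16:00; a 60-minute meeting can start as late as 15:00 and still end by 16:00.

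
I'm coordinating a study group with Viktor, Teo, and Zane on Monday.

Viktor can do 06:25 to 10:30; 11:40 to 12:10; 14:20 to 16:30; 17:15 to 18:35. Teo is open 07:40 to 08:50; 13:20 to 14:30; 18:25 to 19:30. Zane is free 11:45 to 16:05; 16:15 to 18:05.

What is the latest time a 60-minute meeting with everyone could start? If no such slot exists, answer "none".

none

Viktor ∩ Teo: 07:40-08:50, 14:20-14:30, 18:25-18:35.
Viktor ∩ Teo ∩ Zane: 14:20-14:30.
No common window is at least 60 minutes long.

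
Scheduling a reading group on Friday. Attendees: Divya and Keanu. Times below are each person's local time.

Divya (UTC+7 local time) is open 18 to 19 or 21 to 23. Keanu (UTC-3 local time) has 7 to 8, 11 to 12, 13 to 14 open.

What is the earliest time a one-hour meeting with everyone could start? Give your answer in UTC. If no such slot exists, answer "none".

14:00

Divya in UTC: 11:00-12:00, 14:00-16:00 (subtract 7h to convert from UTC+7).
Keanu in UTC: 10:00-11:00, 14:00-15:00, 16:00-17:00 (add 3h to convert from UTC-3).
Divya ∩ Keanu: 14:00-15:00.
The first common window of at least 60 minutes is 14:00-15:00, so the earliest start is 14:00.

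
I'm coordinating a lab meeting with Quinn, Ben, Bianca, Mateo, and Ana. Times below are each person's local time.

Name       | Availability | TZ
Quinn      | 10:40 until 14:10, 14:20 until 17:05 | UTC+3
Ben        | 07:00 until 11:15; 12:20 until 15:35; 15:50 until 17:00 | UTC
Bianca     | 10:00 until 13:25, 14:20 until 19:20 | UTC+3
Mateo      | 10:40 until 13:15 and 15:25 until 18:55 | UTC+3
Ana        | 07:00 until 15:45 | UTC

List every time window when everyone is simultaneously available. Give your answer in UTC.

07:40-10:15, 12:25-14:05

Quinn in UTC: 07:40-11:10, 11:20-14:05 (subtract 3h to convert from UTC+3).
Ben in UTC: 07:00-11:15, 12:20-15:35, 15:50-17:00.
Bianca in UTC: 07:00-10:25, 11:20-16:20 (subtract 3h to convert from UTC+3).
Mateo in UTC: 07:40-10:15, 12:25-15:55 (subtract 3h to convert from UTC+3).
Ana in UTC: 07:00-15:45.
Quinn ∩ Ben: 07:40-11:10, 12:20-14:05.
Quinn ∩ Ben ∩ Bianca: 07:40-10:25, 12:20-14:05.
Quinn ∩ Ben ∩ Bianca ∩ Mateo: 07:40-10:15, 12:25-14:05.
Quinn ∩ Ben ∩ Bianca ∩ Mateo ∩ Ana: 07:40-10:15, 12:25-14:05.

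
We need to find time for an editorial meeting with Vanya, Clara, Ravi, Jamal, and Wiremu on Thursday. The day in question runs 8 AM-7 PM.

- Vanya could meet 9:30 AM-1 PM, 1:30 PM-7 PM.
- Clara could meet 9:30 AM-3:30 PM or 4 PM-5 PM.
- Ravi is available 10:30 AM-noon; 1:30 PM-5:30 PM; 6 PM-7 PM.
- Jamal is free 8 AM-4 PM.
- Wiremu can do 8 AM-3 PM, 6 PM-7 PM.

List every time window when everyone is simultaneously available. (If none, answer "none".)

10:30-12:00, 13:30-15:00

Vanya ∩ Clara: 09:30-13:00, 13:30-15:30, 16:00-17:00.
Vanya ∩ Clara ∩ Ravi: 10:30-12:00, 13:30-15:30, 16:00-17:00.
Vanya ∩ Clara ∩ Ravi ∩ Jamal: 10:30-12:00, 13:30-15:30.
Vanya ∩ Clara ∩ Ravi ∩ Jamal ∩ Wiremu: 10:30-12:00, 13:30-15:00.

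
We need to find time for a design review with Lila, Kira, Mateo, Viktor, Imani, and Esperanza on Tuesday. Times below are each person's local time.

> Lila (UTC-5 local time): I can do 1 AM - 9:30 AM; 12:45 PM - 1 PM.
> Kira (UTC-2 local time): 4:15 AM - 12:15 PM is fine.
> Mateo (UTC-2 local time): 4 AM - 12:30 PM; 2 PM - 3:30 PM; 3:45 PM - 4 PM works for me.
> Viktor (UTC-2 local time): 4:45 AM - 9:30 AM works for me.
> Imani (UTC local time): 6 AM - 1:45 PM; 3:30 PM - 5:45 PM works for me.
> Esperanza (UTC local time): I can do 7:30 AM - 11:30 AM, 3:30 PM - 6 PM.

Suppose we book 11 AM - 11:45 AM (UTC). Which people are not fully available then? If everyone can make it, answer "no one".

Esperanza, Viktor

Lila in UTC: 06:00-14:30, 17:45-18:00 (add 5h to convert from UTC-5).
Kira in UTC: 06:15-14:15 (add 2h to convert from UTC-2).
Mateo in UTC: 06:00-14:30, 16:00-17:30, 17:45-18:00 (add 2h to convert from UTC-2).
Viktor in UTC: 06:45-11:30 (add 2h to convert from UTC-2).
Imani in UTC: 06:00-13:45, 15:30-17:45.
Esperanza in UTC: 07:30-11:30, 15:30-18:00.
Lila: free for 11:00-11:45. Kira: free for 11:00-11:45. Mateo: free for 11:00-11:45. Viktor: not fully free for 11:00-11:45. Imani: free for 11:00-11:45. Esperanza: not fully free for 11:00-11:45.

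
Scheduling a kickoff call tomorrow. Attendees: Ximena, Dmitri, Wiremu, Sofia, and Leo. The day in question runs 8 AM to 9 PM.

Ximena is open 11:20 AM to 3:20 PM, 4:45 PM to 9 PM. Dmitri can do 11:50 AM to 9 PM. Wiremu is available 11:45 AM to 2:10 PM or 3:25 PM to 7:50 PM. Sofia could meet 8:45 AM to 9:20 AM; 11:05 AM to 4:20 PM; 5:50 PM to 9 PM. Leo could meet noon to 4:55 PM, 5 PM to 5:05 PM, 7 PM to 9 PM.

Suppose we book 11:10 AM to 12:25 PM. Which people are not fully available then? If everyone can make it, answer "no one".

Dmitri, Leo, Wiremu, Ximena

Ximena: not fully free for 11:10-12:25. Dmitri: not fully free for 11:10-12:25. Wiremu: not fully free for 11:10-12:25. Sofia: free for 11:10-12:25. Leo: not fully free for 11:10-12:25.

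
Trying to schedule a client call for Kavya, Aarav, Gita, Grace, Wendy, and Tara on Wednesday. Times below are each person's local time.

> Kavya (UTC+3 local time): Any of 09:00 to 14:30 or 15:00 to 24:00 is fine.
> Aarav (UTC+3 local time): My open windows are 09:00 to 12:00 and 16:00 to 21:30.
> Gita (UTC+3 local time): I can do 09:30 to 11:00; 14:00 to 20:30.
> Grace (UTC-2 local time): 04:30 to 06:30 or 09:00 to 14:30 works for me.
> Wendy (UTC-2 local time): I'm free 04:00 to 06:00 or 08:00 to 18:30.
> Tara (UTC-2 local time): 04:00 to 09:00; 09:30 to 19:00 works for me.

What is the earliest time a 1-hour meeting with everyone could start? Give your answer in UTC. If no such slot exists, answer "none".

06:30

Kavya in UTC: 06:00-11:30, 12:00-21:00 (subtract 3h to convert from UTC+3).
Aarav in UTC: 06:00-09:00, 13:00-18:30 (subtract 3h to convert from UTC+3).
Gita in UTC: 06:30-08:00, 11:00-17:30 (subtract 3h to convert from UTC+3).
Grace in UTC: 06:30-08:30, 11:00-16:30 (add 2h to convert from UTC-2).
Wendy in UTC: 06:00-08:00, 10:00-20:30 (add 2h to convert from UTC-2).
Tara in UTC: 06:00-11:00, 11:30-21:00 (add 2h to convert from UTC-2).
Kavya ∩ Aarav: 06:00-09:00, 13:00-18:30.
Kavya ∩ Aarav ∩ Gita: 06:30-08:00, 13:00-17:30.
Kavya ∩ Aarav ∩ Gita ∩ Grace: 06:30-08:00, 13:00-16:30.
Kavya ∩ Aarav ∩ Gita ∩ Grace ∩ Wendy: 06:30-08:00, 13:00-16:30.
Kavya ∩ Aarav ∩ Gita ∩ Grace ∩ Wendy ∩ Tara: 06:30-08:00, 13:00-16:30.
The first common window of at least 60 minutes is 06:30-08:00, so the earliest start is 06:30.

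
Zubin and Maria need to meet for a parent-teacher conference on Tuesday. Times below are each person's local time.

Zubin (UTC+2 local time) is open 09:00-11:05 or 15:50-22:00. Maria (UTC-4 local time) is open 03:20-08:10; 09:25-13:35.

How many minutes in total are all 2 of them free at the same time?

Zubin in UTC: 07:00-09:05, 13:50-20:00 (subtract 2h to convert from UTC+2).
Maria in UTC: 07:20-12:10, 13:25-17:35 (add 4h to convert from UTC-4).
Zubin ∩ Maria: 07:20-09:05, 13:50-17:35.
So the common availability across everyone is 07:20-09:05, 13:50-17:35.
Summing the common windows: 105 + 225 = 330 minutes.

330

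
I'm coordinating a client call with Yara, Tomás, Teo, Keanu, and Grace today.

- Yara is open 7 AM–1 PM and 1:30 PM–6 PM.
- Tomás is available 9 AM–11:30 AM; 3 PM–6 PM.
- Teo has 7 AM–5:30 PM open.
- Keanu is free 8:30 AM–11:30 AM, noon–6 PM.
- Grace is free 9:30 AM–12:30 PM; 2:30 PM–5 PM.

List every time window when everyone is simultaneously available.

09:30-11:30, 15:00-17:00

Yara ∩ Tomás: 09:00-11:30, 15:00-18:00.
Yara ∩ Tomás ∩ Teo: 09:00-11:30, 15:00-17:30.
Yara ∩ Tomás ∩ Teo ∩ Keanu: 09:00-11:30, 15:00-17:30.
Yara ∩ Tomás ∩ Teo ∩ Keanu ∩ Grace: 09:30-11:30, 15:00-17:00.
Those are the intersection windows.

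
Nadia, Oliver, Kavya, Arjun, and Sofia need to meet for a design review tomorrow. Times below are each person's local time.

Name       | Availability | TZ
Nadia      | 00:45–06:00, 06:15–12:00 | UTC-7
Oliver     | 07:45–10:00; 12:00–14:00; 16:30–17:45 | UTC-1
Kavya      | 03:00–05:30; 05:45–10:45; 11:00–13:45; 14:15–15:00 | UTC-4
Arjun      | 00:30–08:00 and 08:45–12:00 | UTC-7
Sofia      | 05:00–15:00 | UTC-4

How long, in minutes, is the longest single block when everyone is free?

Nadia in UTC: 07:45-13:00, 13:15-19:00 (add 7h to convert from UTC-7).
Oliver in UTC: 08:45-11:00, 13:00-15:00, 17:30-18:45 (add 1h to convert from UTC-1).
Kavya in UTC: 07:00-09:30, 09:45-14:45, 15:00-17:45, 18:15-19:00 (add 4h to convert from UTC-4).
Arjun in UTC: 07:30-15:00, 15:45-19:00 (add 7h to convert from UTC-7).
Sofia in UTC: 09:00-19:00 (add 4h to convert from UTC-4).
Nadia ∩ Oliver: 08:45-11:00, 13:15-15:00, 17:30-18:45.
Nadia ∩ Oliver ∩ Kavya: 08:45-09:30, 09:45-11:00, 13:15-14:45, 17:30-17:45, 18:15-18:45.
Nadia ∩ Oliver ∩ Kavya ∩ Arjun: 08:45-09:30, 09:45-11:00, 13:15-14:45, 17:30-17:45, 18:15-18:45.
Nadia ∩ Oliver ∩ Kavya ∩ Arjun ∩ Sofia: 09:00-09:30, 09:45-11:00, 13:15-14:45, 17:30-17:45, 18:15-18:45.
Those are the intersection windows.
The longest is 13:15-14:45 at 90 minutes.

90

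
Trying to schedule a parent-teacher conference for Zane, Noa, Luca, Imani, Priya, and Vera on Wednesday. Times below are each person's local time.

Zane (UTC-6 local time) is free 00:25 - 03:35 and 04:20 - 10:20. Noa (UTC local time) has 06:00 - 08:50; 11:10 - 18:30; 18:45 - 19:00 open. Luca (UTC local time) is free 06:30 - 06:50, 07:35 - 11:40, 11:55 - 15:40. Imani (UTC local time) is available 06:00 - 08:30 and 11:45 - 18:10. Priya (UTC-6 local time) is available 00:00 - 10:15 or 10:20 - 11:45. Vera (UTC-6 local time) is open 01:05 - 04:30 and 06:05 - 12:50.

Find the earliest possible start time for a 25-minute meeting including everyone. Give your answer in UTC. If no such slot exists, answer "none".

Zane in UTC: 06:25-09:35, 10:20-16:20 (add 6h to convert from UTC-6).
Noa in UTC: 06:00-08:50, 11:10-18:30, 18:45-19:00.
Luca in UTC: 06:30-06:50, 07:35-11:40, 11:55-15:40.
Imani in UTC: 06:00-08:30, 11:45-18:10.
Priya in UTC: 06:00-16:15, 16:20-17:45 (add 6h to convert from UTC-6).
Vera in UTC: 07:05-10:30, 12:05-18:50 (add 6h to convert from UTC-6).
Zane ∩ Noa: 06:25-08:50, 11:10-16:20.
Zane ∩ Noa ∩ Luca: 06:30-06:50, 07:35-08:50, 11:10-11:40, 11:55-15:40.
Zane ∩ Noa ∩ Luca ∩ Imani: 06:30-06:50, 07:35-08:30, 11:55-15:40.
Zane ∩ Noa ∩ Luca ∩ Imani ∩ Priya: 06:30-06:50, 07:35-08:30, 11:55-15:40.
Zane ∩ Noa ∩ Luca ∩ Imani ∩ Priya ∩ Vera: 07:35-08:30, 12:05-15:40.
Those are the intersection windows.
The first common window of at least 25 minutes is 07:35-08:30, so the earliest start is 07:35.

07:35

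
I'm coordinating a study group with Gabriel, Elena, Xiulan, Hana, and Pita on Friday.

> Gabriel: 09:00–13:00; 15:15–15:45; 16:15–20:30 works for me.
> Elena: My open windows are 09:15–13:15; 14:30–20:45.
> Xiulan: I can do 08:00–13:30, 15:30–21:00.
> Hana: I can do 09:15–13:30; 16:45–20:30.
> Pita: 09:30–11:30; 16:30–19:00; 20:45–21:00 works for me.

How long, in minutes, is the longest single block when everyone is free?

135

Gabriel ∩ Elena: 09:15-13:00, 15:15-15:45, 16:15-20:30.
Gabriel ∩ Elena ∩ Xiulan: 09:15-13:00, 15:30-15:45, 16:15-20:30.
Gabriel ∩ Elena ∩ Xiulan ∩ Hana: 09:15-13:00, 16:45-20:30.
Gabriel ∩ Elena ∩ Xiulan ∩ Hana ∩ Pita: 09:30-11:30, 16:45-19:00.
So the common availability across everyone is 09:30-11:30, 16:45-19:00.
The longest is 16:45-19:00 at 135 minutes.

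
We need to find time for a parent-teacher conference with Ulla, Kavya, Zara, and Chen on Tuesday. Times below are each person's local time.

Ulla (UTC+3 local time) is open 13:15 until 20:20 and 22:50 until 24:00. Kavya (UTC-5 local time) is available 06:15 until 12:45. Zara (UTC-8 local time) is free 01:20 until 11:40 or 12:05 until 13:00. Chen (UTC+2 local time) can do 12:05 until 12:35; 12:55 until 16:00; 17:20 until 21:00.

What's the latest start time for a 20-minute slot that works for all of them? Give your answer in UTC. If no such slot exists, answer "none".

17:00

Ulla in UTC: 10:15-17:20, 19:50-21:00 (subtract 3h to convert from UTC+3).
Kavya in UTC: 11:15-17:45 (add 5h to convert from UTC-5).
Zara in UTC: 09:20-19:40, 20:05-21:00 (add 8h to convert from UTC-8).
Chen in UTC: 10:05-10:35, 10:55-14:00, 15:20-19:00 (subtract 2h to convert from UTC+2).
Ulla ∩ Kavya: 11:15-17:20.
Ulla ∩ Kavya ∩ Zara: 11:15-17:20.
Ulla ∩ Kavya ∩ Zara ∩ Chen: 11:15-14:00, 15:20-17:20.
So the common availability across everyone is 11:15-14:00, 15:20-17:20.
The last common window of at least 20 minutes is 15:20-17:20; a 20-minute meeting can start as late as 17:00 and still end by 17:20.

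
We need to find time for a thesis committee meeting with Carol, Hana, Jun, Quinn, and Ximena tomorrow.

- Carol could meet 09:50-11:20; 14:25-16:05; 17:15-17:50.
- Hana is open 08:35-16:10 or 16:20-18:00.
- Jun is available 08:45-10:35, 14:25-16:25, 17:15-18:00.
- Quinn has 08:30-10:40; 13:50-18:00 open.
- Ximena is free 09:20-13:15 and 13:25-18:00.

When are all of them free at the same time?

Carol ∩ Hana: 09:50-11:20, 14:25-16:05, 17:15-17:50.
Carol ∩ Hana ∩ Jun: 09:50-10:35, 14:25-16:05, 17:15-17:50.
Carol ∩ Hana ∩ Jun ∩ Quinn: 09:50-10:35, 14:25-16:05, 17:15-17:50.
Carol ∩ Hana ∩ Jun ∩ Quinn ∩ Ximena: 09:50-10:35, 14:25-16:05, 17:15-17:50.
So the common availability across everyone is 09:50-10:35, 14:25-16:05, 17:15-17:50.

09:50-10:35, 14:25-16:05, 17:15-17:50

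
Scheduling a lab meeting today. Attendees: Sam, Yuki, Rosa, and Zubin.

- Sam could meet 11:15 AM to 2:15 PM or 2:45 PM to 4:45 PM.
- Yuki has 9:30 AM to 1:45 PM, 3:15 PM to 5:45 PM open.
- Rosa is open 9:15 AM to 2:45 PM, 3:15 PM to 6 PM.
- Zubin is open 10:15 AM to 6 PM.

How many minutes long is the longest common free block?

Sam ∩ Yuki: 11:15-13:45, 15:15-16:45.
Sam ∩ Yuki ∩ Rosa: 11:15-13:45, 15:15-16:45.
Sam ∩ Yuki ∩ Rosa ∩ Zubin: 11:15-13:45, 15:15-16:45.
The longest is 11:15-13:45 at 150 minutes.

150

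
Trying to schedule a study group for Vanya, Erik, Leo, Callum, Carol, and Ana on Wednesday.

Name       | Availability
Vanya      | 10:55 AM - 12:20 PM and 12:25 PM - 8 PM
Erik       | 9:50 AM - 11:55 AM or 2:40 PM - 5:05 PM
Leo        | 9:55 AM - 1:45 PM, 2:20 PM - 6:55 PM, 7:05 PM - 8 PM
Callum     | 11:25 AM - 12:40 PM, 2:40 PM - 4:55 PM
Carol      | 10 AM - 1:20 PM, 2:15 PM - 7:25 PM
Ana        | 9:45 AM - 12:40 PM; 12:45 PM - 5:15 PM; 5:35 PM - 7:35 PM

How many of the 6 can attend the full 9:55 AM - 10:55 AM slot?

Erik, Leo, and Ana can make the full 09:55-10:55 slot — that's 3.

3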